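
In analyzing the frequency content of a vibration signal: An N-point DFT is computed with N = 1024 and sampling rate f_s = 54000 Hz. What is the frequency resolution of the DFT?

DFT frequency resolution = f_s / N
= 54000 / 1024 = 3375/64 Hz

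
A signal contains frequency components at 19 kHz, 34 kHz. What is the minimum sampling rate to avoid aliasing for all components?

The highest frequency component is f_max = 34 kHz.
Nyquist rate = 2 * f_max = 2 * 34 kHz = 68 kHz.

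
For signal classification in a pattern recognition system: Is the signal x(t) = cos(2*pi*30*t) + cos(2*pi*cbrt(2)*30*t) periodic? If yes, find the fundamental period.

f1 = 30 Hz, f2 = 30*cbrt(2) Hz
Ratio f2/f1 = cbrt(2), which is irrational.
Since the frequency ratio is irrational, no common period exists.
The signal is not periodic.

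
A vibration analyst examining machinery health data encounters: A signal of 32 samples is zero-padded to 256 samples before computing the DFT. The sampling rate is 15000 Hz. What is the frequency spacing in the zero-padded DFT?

Original DFT: N = 32, resolution = f_s/N = 15000/32 = 1875/4 Hz
Zero-padded DFT: N = 256, resolution = f_s/N = 15000/256 = 1875/32 Hz
Zero-padding interpolates the spectrum (finer frequency grid)
but does NOT improve the true spectral resolution (ability to resolve close frequencies).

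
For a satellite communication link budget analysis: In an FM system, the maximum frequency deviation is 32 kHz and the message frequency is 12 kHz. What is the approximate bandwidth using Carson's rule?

Carson's rule: BW = 2*(delta_f + f_m)
= 2*(32 + 12) kHz = 88 kHz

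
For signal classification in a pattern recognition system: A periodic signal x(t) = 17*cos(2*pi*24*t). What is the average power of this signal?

Average power of A*cos(wt) is A^2/2.
P = 17^2 / 2 = 289/2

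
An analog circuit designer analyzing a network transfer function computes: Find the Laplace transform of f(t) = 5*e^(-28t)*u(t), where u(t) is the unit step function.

Standard Laplace transform pair:
e^(-at)*u(t) <-> 1/(s+a)
With a = 28: L{5*e^(-28t)*u(t)} = 5/(s+28), ROC: Re(s) > -28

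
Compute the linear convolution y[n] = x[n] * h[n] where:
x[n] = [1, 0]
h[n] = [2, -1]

y[n] = sum_k x[k]*h[n-k]. Output length = len(x) + len(h) - 1 = 2 + 2 - 1 = 3.
y[0] = 1*2 = 2
y[1] = 0*2 + 1*-1 = -1
y[2] = 0*-1 = 0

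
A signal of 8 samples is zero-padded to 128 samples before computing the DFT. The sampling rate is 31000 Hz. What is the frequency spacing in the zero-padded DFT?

Original DFT: N = 8, resolution = f_s/N = 31000/8 = 3875 Hz
Zero-padded DFT: N = 128, resolution = f_s/N = 31000/128 = 3875/16 Hz
Zero-padding interpolates the spectrum (finer frequency grid)
but does NOT improve the true spectral resolution (ability to resolve close frequencies).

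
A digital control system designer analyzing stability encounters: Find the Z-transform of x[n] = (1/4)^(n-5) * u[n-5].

Time-shifting property: if X(z) = Z{x[n]}, then Z{x[n-d]} = z^(-d) * X(z)
X(z) = z/(z - 1/4) for x[n] = (1/4)^n * u[n]
Z{x[n-5]} = z^(-5) * z/(z - 1/4) = z^(-4)/(z - 1/4)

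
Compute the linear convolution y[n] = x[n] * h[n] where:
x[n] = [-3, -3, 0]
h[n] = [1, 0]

y[n] = sum_k x[k]*h[n-k]. Output length = len(x) + len(h) - 1 = 3 + 2 - 1 = 4.
y[0] = -3*1 = -3
y[1] = -3*1 + -3*0 = -3
y[2] = 0*1 + -3*0 = 0
y[3] = 0*0 = 0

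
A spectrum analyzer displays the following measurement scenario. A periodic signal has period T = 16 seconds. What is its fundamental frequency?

The fundamental frequency is the reciprocal of the period.
f = 1/T = 1/(16) = 1/16 Hz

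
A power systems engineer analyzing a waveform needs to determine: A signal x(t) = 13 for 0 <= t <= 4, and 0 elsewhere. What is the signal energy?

Energy = integral of |x(t)|^2 dt over the signal duration
= 13^2 * 4 = 169 * 4 = 676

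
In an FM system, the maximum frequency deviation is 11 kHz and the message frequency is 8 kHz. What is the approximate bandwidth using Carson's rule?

Carson's rule: BW = 2*(delta_f + f_m)
= 2*(11 + 8) kHz = 38 kHz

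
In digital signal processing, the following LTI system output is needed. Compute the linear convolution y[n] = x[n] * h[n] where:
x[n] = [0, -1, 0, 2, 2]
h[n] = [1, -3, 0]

y[n] = sum_k x[k]*h[n-k]. Output length = len(x) + len(h) - 1 = 5 + 3 - 1 = 7.
y[0] = 0*1 = 0
y[1] = -1*1 + 0*-3 = -1
y[2] = 0*1 + -1*-3 + 0*0 = 3
y[3] = 2*1 + 0*-3 + -1*0 = 2
y[4] = 2*1 + 2*-3 + 0*0 = -4
y[5] = 2*-3 + 2*0 = -6
y[6] = 2*0 = 0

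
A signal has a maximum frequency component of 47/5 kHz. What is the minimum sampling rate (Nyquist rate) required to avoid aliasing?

By the Nyquist-Shannon sampling theorem,
the minimum sampling rate (Nyquist rate) must be at least 2 * f_max.
Nyquist rate = 2 * 47/5 kHz = 94/5 kHz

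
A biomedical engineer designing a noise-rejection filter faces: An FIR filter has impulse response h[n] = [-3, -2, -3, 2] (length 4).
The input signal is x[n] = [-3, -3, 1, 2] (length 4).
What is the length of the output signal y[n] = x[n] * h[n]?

For linear convolution, the output length is:
len(y) = len(x) + len(h) - 1 = 4 + 4 - 1 = 7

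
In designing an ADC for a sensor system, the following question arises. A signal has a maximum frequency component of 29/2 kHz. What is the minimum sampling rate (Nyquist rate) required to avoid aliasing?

By the Nyquist-Shannon sampling theorem,
the minimum sampling rate (Nyquist rate) must be at least 2 * f_max.
Nyquist rate = 2 * 29/2 kHz = 29 kHz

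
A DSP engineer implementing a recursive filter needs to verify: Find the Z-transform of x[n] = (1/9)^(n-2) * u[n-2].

Time-shifting property: if X(z) = Z{x[n]}, then Z{x[n-d]} = z^(-d) * X(z)
X(z) = z/(z - 1/9) for x[n] = (1/9)^n * u[n]
Z{x[n-2]} = z^(-2) * z/(z - 1/9) = z^(-1)/(z - 1/9)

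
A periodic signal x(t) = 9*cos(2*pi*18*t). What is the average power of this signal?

Average power of A*cos(wt) is A^2/2.
P = 9^2 / 2 = 81/2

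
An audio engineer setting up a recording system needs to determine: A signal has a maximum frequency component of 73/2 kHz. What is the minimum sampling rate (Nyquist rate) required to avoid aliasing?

By the Nyquist-Shannon sampling theorem,
the minimum sampling rate (Nyquist rate) must be at least 2 * f_max.
Nyquist rate = 2 * 73/2 kHz = 73 kHz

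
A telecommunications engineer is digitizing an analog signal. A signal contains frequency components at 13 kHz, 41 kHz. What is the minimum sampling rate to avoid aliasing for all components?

The highest frequency component is f_max = 41 kHz.
Nyquist rate = 2 * f_max = 2 * 41 kHz = 82 kHz.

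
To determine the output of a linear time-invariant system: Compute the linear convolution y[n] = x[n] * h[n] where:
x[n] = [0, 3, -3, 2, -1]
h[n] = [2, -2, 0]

y[n] = sum_k x[k]*h[n-k]. Output length = len(x) + len(h) - 1 = 5 + 3 - 1 = 7.
y[0] = 0*2 = 0
y[1] = 3*2 + 0*-2 = 6
y[2] = -3*2 + 3*-2 + 0*0 = -12
y[3] = 2*2 + -3*-2 + 3*0 = 10
y[4] = -1*2 + 2*-2 + -3*0 = -6
y[5] = -1*-2 + 2*0 = 2
y[6] = -1*0 = 0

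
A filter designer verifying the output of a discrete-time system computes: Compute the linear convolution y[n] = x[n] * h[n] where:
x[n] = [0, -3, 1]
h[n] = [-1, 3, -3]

y[n] = sum_k x[k]*h[n-k]. Output length = len(x) + len(h) - 1 = 3 + 3 - 1 = 5.
y[0] = 0*-1 = 0
y[1] = -3*-1 + 0*3 = 3
y[2] = 1*-1 + -3*3 + 0*-3 = -10
y[3] = 1*3 + -3*-3 = 12
y[4] = 1*-3 = -3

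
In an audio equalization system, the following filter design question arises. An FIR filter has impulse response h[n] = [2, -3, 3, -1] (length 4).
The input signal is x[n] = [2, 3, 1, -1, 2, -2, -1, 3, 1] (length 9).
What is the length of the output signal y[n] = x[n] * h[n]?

For linear convolution, the output length is:
len(y) = len(x) + len(h) - 1 = 9 + 4 - 1 = 12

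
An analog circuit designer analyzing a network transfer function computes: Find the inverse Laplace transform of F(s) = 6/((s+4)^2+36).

Standard pair: w/((s+a)^2+w^2) <-> e^(-at)*sin(wt)*u(t)
With a=4, w=6: f(t) = e^(-4t)*sin(6t)*u(t)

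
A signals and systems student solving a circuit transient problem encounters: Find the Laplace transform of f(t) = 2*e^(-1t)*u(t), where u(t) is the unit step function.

Standard Laplace transform pair:
e^(-at)*u(t) <-> 1/(s+a)
With a = 1: L{2*e^(-1t)*u(t)} = 2/(s+1), ROC: Re(s) > -1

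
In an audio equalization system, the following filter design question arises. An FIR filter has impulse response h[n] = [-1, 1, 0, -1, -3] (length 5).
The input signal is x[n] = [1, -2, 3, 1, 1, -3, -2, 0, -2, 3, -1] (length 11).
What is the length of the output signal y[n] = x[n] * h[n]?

For linear convolution, the output length is:
len(y) = len(x) + len(h) - 1 = 11 + 5 - 1 = 15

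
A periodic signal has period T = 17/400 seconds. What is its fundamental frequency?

The fundamental frequency is the reciprocal of the period.
f = 1/T = 1/(17/400) = 400/17 Hz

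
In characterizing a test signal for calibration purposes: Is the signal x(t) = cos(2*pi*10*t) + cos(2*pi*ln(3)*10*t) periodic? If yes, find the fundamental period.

f1 = 10 Hz, f2 = 10*ln(3) Hz
Ratio f2/f1 = ln(3), which is irrational.
Since the frequency ratio is irrational, no common period exists.
The signal is not periodic.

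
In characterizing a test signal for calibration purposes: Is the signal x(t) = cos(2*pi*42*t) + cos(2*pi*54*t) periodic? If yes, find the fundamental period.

f1 = 42 Hz, f2 = 54 Hz
Period T1 = 1/42, T2 = 1/54
Ratio T1/T2 = 54/42, which is rational.
The signal is periodic with fundamental period T = 1/GCD(42,54) = 1/6 s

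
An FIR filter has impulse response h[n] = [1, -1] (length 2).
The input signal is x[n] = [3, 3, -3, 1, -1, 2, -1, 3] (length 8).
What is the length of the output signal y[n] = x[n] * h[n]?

For linear convolution, the output length is:
len(y) = len(x) + len(h) - 1 = 8 + 2 - 1 = 9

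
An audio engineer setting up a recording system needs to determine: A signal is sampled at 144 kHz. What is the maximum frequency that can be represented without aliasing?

The maximum frequency that can be represented without aliasing
is the Nyquist frequency: f_max = f_s / 2 = 144 kHz / 2 = 72 kHz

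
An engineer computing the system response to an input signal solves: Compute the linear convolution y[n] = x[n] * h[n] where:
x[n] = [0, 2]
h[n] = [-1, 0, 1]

y[n] = sum_k x[k]*h[n-k]. Output length = len(x) + len(h) - 1 = 2 + 3 - 1 = 4.
y[0] = 0*-1 = 0
y[1] = 2*-1 + 0*0 = -2
y[2] = 2*0 + 0*1 = 0
y[3] = 2*1 = 2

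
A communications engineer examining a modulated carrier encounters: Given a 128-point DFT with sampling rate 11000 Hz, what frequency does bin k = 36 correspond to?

The frequency of DFT bin k is: f_k = k * f_s / N
f_36 = 36 * 11000 / 128 = 12375/4 Hz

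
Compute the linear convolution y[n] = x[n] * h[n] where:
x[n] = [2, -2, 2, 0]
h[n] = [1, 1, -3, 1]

y[n] = sum_k x[k]*h[n-k]. Output length = len(x) + len(h) - 1 = 4 + 4 - 1 = 7.
y[0] = 2*1 = 2
y[1] = -2*1 + 2*1 = 0
y[2] = 2*1 + -2*1 + 2*-3 = -6
y[3] = 0*1 + 2*1 + -2*-3 + 2*1 = 10
y[4] = 0*1 + 2*-3 + -2*1 = -8
y[5] = 0*-3 + 2*1 = 2
y[6] = 0*1 = 0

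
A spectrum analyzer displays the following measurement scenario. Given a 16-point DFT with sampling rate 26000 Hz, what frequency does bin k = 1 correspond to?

The frequency of DFT bin k is: f_k = k * f_s / N
f_1 = 1 * 26000 / 16 = 1625 Hz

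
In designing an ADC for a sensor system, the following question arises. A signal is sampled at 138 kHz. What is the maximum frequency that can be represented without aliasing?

The maximum frequency that can be represented without aliasing
is the Nyquist frequency: f_max = f_s / 2 = 138 kHz / 2 = 69 kHz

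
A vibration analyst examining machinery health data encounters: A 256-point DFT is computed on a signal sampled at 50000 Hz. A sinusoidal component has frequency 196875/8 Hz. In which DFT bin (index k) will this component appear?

DFT frequency resolution = f_s/N = 50000/256 = 3125/16 Hz
Bin index k = f_signal / resolution = 196875/8 / 3125/16 = 126
The signal frequency 196875/8 Hz falls in DFT bin k = 126.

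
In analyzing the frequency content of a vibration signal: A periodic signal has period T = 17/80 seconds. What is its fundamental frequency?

The fundamental frequency is the reciprocal of the period.
f = 1/T = 1/(17/80) = 80/17 Hz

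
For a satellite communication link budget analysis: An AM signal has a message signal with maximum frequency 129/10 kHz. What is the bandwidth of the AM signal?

In AM (double-sideband), the bandwidth is twice the message frequency.
BW = 2 * f_m = 2 * 129/10 kHz = 129/5 kHz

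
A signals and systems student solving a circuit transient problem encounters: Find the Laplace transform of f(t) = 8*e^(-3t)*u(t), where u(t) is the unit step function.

Standard Laplace transform pair:
e^(-at)*u(t) <-> 1/(s+a)
With a = 3: L{8*e^(-3t)*u(t)} = 8/(s+3), ROC: Re(s) > -3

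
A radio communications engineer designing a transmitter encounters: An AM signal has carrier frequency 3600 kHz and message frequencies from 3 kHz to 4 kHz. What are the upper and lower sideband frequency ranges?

Upper sideband (USB) = fc + [fm_low, fm_high] = 3600 + [3, 4] = [3603, 3604] kHz
Lower sideband (LSB) = fc - [fm_high, fm_low] = 3600 - [4, 3] = [3596, 3597] kHz
Total occupied spectrum: 3596 kHz to 3604 kHz (plus carrier at 3600 kHz)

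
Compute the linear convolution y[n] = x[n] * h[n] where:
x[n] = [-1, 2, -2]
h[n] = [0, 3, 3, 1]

y[n] = sum_k x[k]*h[n-k]. Output length = len(x) + len(h) - 1 = 3 + 4 - 1 = 6.
y[0] = -1*0 = 0
y[1] = 2*0 + -1*3 = -3
y[2] = -2*0 + 2*3 + -1*3 = 3
y[3] = -2*3 + 2*3 + -1*1 = -1
y[4] = -2*3 + 2*1 = -4
y[5] = -2*1 = -2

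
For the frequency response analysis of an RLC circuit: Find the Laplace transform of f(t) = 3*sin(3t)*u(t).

Standard pair: sin(wt)*u(t) <-> w/(s^2+w^2)
With w = 3: L{3*sin(3t)*u(t)} = 9/(s^2+9)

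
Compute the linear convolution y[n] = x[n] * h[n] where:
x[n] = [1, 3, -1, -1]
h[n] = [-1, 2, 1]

y[n] = sum_k x[k]*h[n-k]. Output length = len(x) + len(h) - 1 = 4 + 3 - 1 = 6.
y[0] = 1*-1 = -1
y[1] = 3*-1 + 1*2 = -1
y[2] = -1*-1 + 3*2 + 1*1 = 8
y[3] = -1*-1 + -1*2 + 3*1 = 2
y[4] = -1*2 + -1*1 = -3
y[5] = -1*1 = -1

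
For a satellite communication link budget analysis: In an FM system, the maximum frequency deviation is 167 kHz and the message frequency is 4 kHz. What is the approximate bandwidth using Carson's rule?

Carson's rule: BW = 2*(delta_f + f_m)
= 2*(167 + 4) kHz = 342 kHz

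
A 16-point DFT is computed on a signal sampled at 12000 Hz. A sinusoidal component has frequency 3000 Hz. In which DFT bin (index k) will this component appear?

DFT frequency resolution = f_s/N = 12000/16 = 750 Hz
Bin index k = f_signal / resolution = 3000 / 750 = 4
The signal frequency 3000 Hz falls in DFT bin k = 4.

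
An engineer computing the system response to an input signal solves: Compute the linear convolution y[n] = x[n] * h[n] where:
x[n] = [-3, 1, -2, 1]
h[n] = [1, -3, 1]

y[n] = sum_k x[k]*h[n-k]. Output length = len(x) + len(h) - 1 = 4 + 3 - 1 = 6.
y[0] = -3*1 = -3
y[1] = 1*1 + -3*-3 = 10
y[2] = -2*1 + 1*-3 + -3*1 = -8
y[3] = 1*1 + -2*-3 + 1*1 = 8
y[4] = 1*-3 + -2*1 = -5
y[5] = 1*1 = 1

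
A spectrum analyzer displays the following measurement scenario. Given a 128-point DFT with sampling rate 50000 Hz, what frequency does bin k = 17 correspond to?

The frequency of DFT bin k is: f_k = k * f_s / N
f_17 = 17 * 50000 / 128 = 53125/8 Hz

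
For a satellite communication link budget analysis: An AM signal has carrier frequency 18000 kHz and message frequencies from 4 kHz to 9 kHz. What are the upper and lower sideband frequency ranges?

Upper sideband (USB) = fc + [fm_low, fm_high] = 18000 + [4, 9] = [18004, 18009] kHz
Lower sideband (LSB) = fc - [fm_high, fm_low] = 18000 - [9, 4] = [17991, 17996] kHz
Total occupied spectrum: 17991 kHz to 18009 kHz (plus carrier at 18000 kHz)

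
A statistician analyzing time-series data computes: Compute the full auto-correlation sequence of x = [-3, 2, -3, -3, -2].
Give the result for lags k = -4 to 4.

r_xx[k] = sum_m x[m]*x[m+k], indexed from 0, for k = -4 to 4:
  r_xx[-4] = x[4]*x[0] = 6
  r_xx[-3] = x[3]*x[0] + x[4]*x[1] = 5
  r_xx[-2] = x[2]*x[0] + x[3]*x[1] + x[4]*x[2] = 9
  r_xx[-1] = x[1]*x[0] + x[2]*x[1] + x[3]*x[2] + x[4]*x[3] = 3
  r_xx[0] = x[0]*x[0] + x[1]*x[1] + x[2]*x[2] + x[3]*x[3] + x[4]*x[4] = 35
  r_xx[1] = x[0]*x[1] + x[1]*x[2] + x[2]*x[3] + x[3]*x[4] = 3
  r_xx[2] = x[0]*x[2] + x[1]*x[3] + x[2]*x[4] = 9
  r_xx[3] = x[0]*x[3] + x[1]*x[4] = 5
  r_xx[4] = x[0]*x[4] = 6
r_xx = [6, 5, 9, 3, 35, 3, 9, 5, 6]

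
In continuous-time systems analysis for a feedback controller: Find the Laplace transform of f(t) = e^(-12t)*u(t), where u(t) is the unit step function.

Standard Laplace transform pair:
e^(-at)*u(t) <-> 1/(s+a)
With a = 12: L{e^(-12t)*u(t)} = 1/(s+12), ROC: Re(s) > -12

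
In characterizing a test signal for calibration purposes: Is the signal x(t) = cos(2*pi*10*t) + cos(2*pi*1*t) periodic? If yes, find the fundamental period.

f1 = 10 Hz, f2 = 1 Hz
Period T1 = 1/10, T2 = 1/1
Ratio T1/T2 = 1/10, which is rational.
The signal is periodic with fundamental period T = 1/GCD(10,1) = 1 s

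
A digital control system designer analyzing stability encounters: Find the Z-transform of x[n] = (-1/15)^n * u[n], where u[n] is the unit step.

The Z-transform of a^n * u[n] is z/(z-a) for |z| > |a|.
Here a = -1/15, so X(z) = z/(z - (-1/15)) = 15z/(15z + 1)
ROC: |z| > 1/15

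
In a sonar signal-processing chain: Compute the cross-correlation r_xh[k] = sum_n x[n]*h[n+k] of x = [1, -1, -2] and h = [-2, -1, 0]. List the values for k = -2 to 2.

Both sequences indexed from 0 and zero outside their support.
Lags with overlap: k = -2 to 2.
  r_xh[-2] = x[2]*h[0] = 4
  r_xh[-1] = x[1]*h[0] + x[2]*h[1] = 4
  r_xh[0] = x[0]*h[0] + x[1]*h[1] + x[2]*h[2] = -1
  r_xh[1] = x[0]*h[1] + x[1]*h[2] = -1
  r_xh[2] = x[0]*h[2] = 0
r_xh = [4, 4, -1, -1, 0] (for k = -2, ..., 2)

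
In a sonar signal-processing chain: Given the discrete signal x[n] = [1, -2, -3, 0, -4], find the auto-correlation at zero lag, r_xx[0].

The auto-correlation at zero lag r_xx[0] equals the signal energy.
r_xx[0] = sum of x[n]^2 = 1^2 + (-2)^2 + (-3)^2 + 0^2 + (-4)^2
= 1 + 4 + 9 + 0 + 16 = 30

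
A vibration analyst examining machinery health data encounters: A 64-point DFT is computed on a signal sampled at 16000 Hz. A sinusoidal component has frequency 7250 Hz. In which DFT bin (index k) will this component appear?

DFT frequency resolution = f_s/N = 16000/64 = 250 Hz
Bin index k = f_signal / resolution = 7250 / 250 = 29
The signal frequency 7250 Hz falls in DFT bin k = 29.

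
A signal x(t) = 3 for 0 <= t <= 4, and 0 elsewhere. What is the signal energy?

Energy = integral of |x(t)|^2 dt over the signal duration
= 3^2 * 4 = 9 * 4 = 36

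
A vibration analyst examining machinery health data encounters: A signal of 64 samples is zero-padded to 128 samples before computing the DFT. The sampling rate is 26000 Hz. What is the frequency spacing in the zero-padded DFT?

Original DFT: N = 64, resolution = f_s/N = 26000/64 = 1625/4 Hz
Zero-padded DFT: N = 128, resolution = f_s/N = 26000/128 = 1625/8 Hz
Zero-padding interpolates the spectrum (finer frequency grid)
but does NOT improve the true spectral resolution (ability to resolve close frequencies).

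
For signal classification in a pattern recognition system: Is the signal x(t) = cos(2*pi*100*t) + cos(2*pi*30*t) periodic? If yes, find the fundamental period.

f1 = 100 Hz, f2 = 30 Hz
Period T1 = 1/100, T2 = 1/30
Ratio T1/T2 = 30/100, which is rational.
The signal is periodic with fundamental period T = 1/GCD(100,30) = 1/10 s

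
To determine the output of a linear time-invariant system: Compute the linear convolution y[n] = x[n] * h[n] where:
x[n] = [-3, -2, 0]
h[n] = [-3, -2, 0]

y[n] = sum_k x[k]*h[n-k]. Output length = len(x) + len(h) - 1 = 3 + 3 - 1 = 5.
y[0] = -3*-3 = 9
y[1] = -2*-3 + -3*-2 = 12
y[2] = 0*-3 + -2*-2 + -3*0 = 4
y[3] = 0*-2 + -2*0 = 0
y[4] = 0*0 = 0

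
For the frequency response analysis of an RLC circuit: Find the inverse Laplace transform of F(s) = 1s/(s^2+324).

Standard pair: s/(s^2+w^2) <-> cos(wt)*u(t)
With k=1, w=18: f(t) = cos(18t)*u(t)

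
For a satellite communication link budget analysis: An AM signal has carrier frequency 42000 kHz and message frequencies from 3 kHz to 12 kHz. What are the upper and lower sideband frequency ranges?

Upper sideband (USB) = fc + [fm_low, fm_high] = 42000 + [3, 12] = [42003, 42012] kHz
Lower sideband (LSB) = fc - [fm_high, fm_low] = 42000 - [12, 3] = [41988, 41997] kHz
Total occupied spectrum: 41988 kHz to 42012 kHz (plus carrier at 42000 kHz)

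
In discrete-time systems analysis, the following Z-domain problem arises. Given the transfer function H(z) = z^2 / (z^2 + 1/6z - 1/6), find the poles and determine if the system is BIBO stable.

Poles are roots of the denominator: z^2 + 1/6z - 1/6 = 0.
Quadratic formula: z = [-(1/6) +/- sqrt((1/6)^2 - 4*(-1/6))] / 2
Discriminant = 1/36 + 2/3 = 25/36; sqrt = 5/6.
z = (-1/6 +/- 5/6) / 2 => z = 1/3 or z = -1/2.
|p1| = 1/2, |p2| = 1/3.
For BIBO stability, all poles must lie inside the unit circle (|p| < 1).
System is STABLE since both |p| < 1.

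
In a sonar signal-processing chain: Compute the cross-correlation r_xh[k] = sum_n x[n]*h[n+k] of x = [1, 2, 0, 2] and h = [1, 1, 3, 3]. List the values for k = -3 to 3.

Both sequences indexed from 0 and zero outside their support.
Lags with overlap: k = -3 to 3.
  r_xh[-3] = x[3]*h[0] = 2
  r_xh[-2] = x[2]*h[0] + x[3]*h[1] = 2
  r_xh[-1] = x[1]*h[0] + x[2]*h[1] + x[3]*h[2] = 8
  r_xh[0] = x[0]*h[0] + x[1]*h[1] + x[2]*h[2] + x[3]*h[3] = 9
  r_xh[1] = x[0]*h[1] + x[1]*h[2] + x[2]*h[3] = 7
  r_xh[2] = x[0]*h[2] + x[1]*h[3] = 9
  r_xh[3] = x[0]*h[3] = 3
r_xh = [2, 2, 8, 9, 7, 9, 3] (for k = -3, ..., 3)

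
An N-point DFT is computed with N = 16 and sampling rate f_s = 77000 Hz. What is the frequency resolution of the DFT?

DFT frequency resolution = f_s / N
= 77000 / 16 = 9625/2 Hz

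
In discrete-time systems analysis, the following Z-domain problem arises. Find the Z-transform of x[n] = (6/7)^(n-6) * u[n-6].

Time-shifting property: if X(z) = Z{x[n]}, then Z{x[n-d]} = z^(-d) * X(z)
X(z) = z/(z - 6/7) for x[n] = (6/7)^n * u[n]
Z{x[n-6]} = z^(-6) * z/(z - 6/7) = z^(-5)/(z - 6/7)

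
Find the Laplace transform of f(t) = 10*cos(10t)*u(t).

Standard pair: cos(wt)*u(t) <-> s/(s^2+w^2)
With w = 10: L{10*cos(10t)*u(t)} = 10s/(s^2+100)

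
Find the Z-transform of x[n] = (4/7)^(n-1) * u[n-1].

Time-shifting property: if X(z) = Z{x[n]}, then Z{x[n-d]} = z^(-d) * X(z)
X(z) = z/(z - 4/7) for x[n] = (4/7)^n * u[n]
Z{x[n-1]} = z^(-1) * z/(z - 4/7) = 1/(z - 4/7)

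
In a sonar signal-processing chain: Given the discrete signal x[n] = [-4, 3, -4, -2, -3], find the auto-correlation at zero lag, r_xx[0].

The auto-correlation at zero lag r_xx[0] equals the signal energy.
r_xx[0] = sum of x[n]^2 = (-4)^2 + 3^2 + (-4)^2 + (-2)^2 + (-3)^2
= 16 + 9 + 16 + 4 + 9 = 54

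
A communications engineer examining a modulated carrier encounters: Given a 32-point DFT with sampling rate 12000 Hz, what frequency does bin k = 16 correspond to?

The frequency of DFT bin k is: f_k = k * f_s / N
f_16 = 16 * 12000 / 32 = 6000 Hz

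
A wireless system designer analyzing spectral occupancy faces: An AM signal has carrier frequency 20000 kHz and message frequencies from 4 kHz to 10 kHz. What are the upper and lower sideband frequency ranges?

Upper sideband (USB) = fc + [fm_low, fm_high] = 20000 + [4, 10] = [20004, 20010] kHz
Lower sideband (LSB) = fc - [fm_high, fm_low] = 20000 - [10, 4] = [19990, 19996] kHz
Total occupied spectrum: 19990 kHz to 20010 kHz (plus carrier at 20000 kHz)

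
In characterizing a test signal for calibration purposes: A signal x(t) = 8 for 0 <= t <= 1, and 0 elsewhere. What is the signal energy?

Energy = integral of |x(t)|^2 dt over the signal duration
= 8^2 * 1 = 64 * 1 = 64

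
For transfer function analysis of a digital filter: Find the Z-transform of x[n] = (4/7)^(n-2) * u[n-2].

Time-shifting property: if X(z) = Z{x[n]}, then Z{x[n-d]} = z^(-d) * X(z)
X(z) = z/(z - 4/7) for x[n] = (4/7)^n * u[n]
Z{x[n-2]} = z^(-2) * z/(z - 4/7) = z^(-1)/(z - 4/7)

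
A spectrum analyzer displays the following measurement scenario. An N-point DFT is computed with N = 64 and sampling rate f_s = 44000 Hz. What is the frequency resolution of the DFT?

DFT frequency resolution = f_s / N
= 44000 / 64 = 1375/2 Hz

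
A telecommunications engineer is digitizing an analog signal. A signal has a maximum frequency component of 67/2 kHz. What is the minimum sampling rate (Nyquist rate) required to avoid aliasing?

By the Nyquist-Shannon sampling theorem,
the minimum sampling rate (Nyquist rate) must be at least 2 * f_max.
Nyquist rate = 2 * 67/2 kHz = 67 kHz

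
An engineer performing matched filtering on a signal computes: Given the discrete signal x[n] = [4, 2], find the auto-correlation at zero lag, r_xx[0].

The auto-correlation at zero lag r_xx[0] equals the signal energy.
r_xx[0] = sum of x[n]^2 = 4^2 + 2^2
= 16 + 4 = 20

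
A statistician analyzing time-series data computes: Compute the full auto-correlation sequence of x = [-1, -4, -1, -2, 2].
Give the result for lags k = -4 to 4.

r_xx[k] = sum_m x[m]*x[m+k], indexed from 0, for k = -4 to 4:
  r_xx[-4] = x[4]*x[0] = -2
  r_xx[-3] = x[3]*x[0] + x[4]*x[1] = -6
  r_xx[-2] = x[2]*x[0] + x[3]*x[1] + x[4]*x[2] = 7
  r_xx[-1] = x[1]*x[0] + x[2]*x[1] + x[3]*x[2] + x[4]*x[3] = 6
  r_xx[0] = x[0]*x[0] + x[1]*x[1] + x[2]*x[2] + x[3]*x[3] + x[4]*x[4] = 26
  r_xx[1] = x[0]*x[1] + x[1]*x[2] + x[2]*x[3] + x[3]*x[4] = 6
  r_xx[2] = x[0]*x[2] + x[1]*x[3] + x[2]*x[4] = 7
  r_xx[3] = x[0]*x[3] + x[1]*x[4] = -6
  r_xx[4] = x[0]*x[4] = -2
r_xx = [-2, -6, 7, 6, 26, 6, 7, -6, -2]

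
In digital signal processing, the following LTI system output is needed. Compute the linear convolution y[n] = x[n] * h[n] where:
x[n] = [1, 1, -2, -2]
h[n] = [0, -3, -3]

y[n] = sum_k x[k]*h[n-k]. Output length = len(x) + len(h) - 1 = 4 + 3 - 1 = 6.
y[0] = 1*0 = 0
y[1] = 1*0 + 1*-3 = -3
y[2] = -2*0 + 1*-3 + 1*-3 = -6
y[3] = -2*0 + -2*-3 + 1*-3 = 3
y[4] = -2*-3 + -2*-3 = 12
y[5] = -2*-3 = 6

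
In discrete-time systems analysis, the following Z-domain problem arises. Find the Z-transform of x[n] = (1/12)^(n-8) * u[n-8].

Time-shifting property: if X(z) = Z{x[n]}, then Z{x[n-d]} = z^(-d) * X(z)
X(z) = z/(z - 1/12) for x[n] = (1/12)^n * u[n]
Z{x[n-8]} = z^(-8) * z/(z - 1/12) = z^(-7)/(z - 1/12)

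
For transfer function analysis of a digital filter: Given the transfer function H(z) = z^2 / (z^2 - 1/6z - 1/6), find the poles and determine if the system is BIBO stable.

Poles are roots of the denominator: z^2 - 1/6z - 1/6 = 0.
Quadratic formula: z = [-(-1/6) +/- sqrt((-1/6)^2 - 4*(-1/6))] / 2
Discriminant = 1/36 + 2/3 = 25/36; sqrt = 5/6.
z = (1/6 +/- 5/6) / 2 => z = 1/2 or z = -1/3.
|p1| = 1/2, |p2| = 1/3.
For BIBO stability, all poles must lie inside the unit circle (|p| < 1).
System is STABLE since both |p| < 1.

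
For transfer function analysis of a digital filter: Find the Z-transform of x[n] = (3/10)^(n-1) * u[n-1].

Time-shifting property: if X(z) = Z{x[n]}, then Z{x[n-d]} = z^(-d) * X(z)
X(z) = z/(z - 3/10) for x[n] = (3/10)^n * u[n]
Z{x[n-1]} = z^(-1) * z/(z - 3/10) = 1/(z - 3/10)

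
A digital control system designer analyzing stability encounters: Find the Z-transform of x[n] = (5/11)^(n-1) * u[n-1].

Time-shifting property: if X(z) = Z{x[n]}, then Z{x[n-d]} = z^(-d) * X(z)
X(z) = z/(z - 5/11) for x[n] = (5/11)^n * u[n]
Z{x[n-1]} = z^(-1) * z/(z - 5/11) = 1/(z - 5/11)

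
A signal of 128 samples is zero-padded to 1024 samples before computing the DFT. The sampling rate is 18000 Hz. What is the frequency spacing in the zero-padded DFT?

Original DFT: N = 128, resolution = f_s/N = 18000/128 = 1125/8 Hz
Zero-padded DFT: N = 1024, resolution = f_s/N = 18000/1024 = 1125/64 Hz
Zero-padding interpolates the spectrum (finer frequency grid)
but does NOT improve the true spectral resolution (ability to resolve close frequencies).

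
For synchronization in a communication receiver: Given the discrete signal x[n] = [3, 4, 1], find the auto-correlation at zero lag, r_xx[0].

The auto-correlation at zero lag r_xx[0] equals the signal energy.
r_xx[0] = sum of x[n]^2 = 3^2 + 4^2 + 1^2
= 9 + 16 + 1 = 26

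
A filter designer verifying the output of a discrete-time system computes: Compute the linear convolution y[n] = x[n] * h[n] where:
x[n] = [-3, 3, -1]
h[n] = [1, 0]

y[n] = sum_k x[k]*h[n-k]. Output length = len(x) + len(h) - 1 = 3 + 2 - 1 = 4.
y[0] = -3*1 = -3
y[1] = 3*1 + -3*0 = 3
y[2] = -1*1 + 3*0 = -1
y[3] = -1*0 = 0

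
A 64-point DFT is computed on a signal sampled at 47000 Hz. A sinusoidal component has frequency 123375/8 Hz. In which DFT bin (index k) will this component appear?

DFT frequency resolution = f_s/N = 47000/64 = 5875/8 Hz
Bin index k = f_signal / resolution = 123375/8 / 5875/8 = 21
The signal frequency 123375/8 Hz falls in DFT bin k = 21.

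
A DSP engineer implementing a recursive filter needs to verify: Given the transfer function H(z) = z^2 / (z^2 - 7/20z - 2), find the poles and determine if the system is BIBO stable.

Poles are roots of the denominator: z^2 - 7/20z - 2 = 0.
Quadratic formula: z = [-(-7/20) +/- sqrt((-7/20)^2 - 4*(-2))] / 2
Discriminant = 49/400 + 8 = 3249/400; sqrt = 57/20.
z = (7/20 +/- 57/20) / 2 => z = 8/5 or z = -5/4.
|p1| = 8/5, |p2| = 5/4.
For BIBO stability, all poles must lie inside the unit circle (|p| < 1).
System is UNSTABLE since at least one |p| >= 1.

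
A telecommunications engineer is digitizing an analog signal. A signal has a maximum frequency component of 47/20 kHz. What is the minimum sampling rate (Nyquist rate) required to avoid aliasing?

By the Nyquist-Shannon sampling theorem,
the minimum sampling rate (Nyquist rate) must be at least 2 * f_max.
Nyquist rate = 2 * 47/20 kHz = 47/10 kHz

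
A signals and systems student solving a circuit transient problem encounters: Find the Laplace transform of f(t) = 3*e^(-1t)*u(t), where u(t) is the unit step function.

Standard Laplace transform pair:
e^(-at)*u(t) <-> 1/(s+a)
With a = 1: L{3*e^(-1t)*u(t)} = 3/(s+1), ROC: Re(s) > -1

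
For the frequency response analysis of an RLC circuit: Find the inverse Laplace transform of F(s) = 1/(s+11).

Standard pair: k/(s+a) <-> k*e^(-at)*u(t)
With k=1, a=11: f(t) = e^(-11t)*u(t)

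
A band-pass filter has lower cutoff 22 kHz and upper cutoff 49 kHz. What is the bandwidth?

Bandwidth = f_high - f_low
= 49 kHz - 22 kHz = 27 kHz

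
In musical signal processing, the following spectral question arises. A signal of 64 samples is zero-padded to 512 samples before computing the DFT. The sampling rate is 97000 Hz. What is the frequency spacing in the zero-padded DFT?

Original DFT: N = 64, resolution = f_s/N = 97000/64 = 12125/8 Hz
Zero-padded DFT: N = 512, resolution = f_s/N = 97000/512 = 12125/64 Hz
Zero-padding interpolates the spectrum (finer frequency grid)
but does NOT improve the true spectral resolution (ability to resolve close frequencies).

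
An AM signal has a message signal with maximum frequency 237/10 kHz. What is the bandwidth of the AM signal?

In AM (double-sideband), the bandwidth is twice the message frequency.
BW = 2 * f_m = 2 * 237/10 kHz = 237/5 kHz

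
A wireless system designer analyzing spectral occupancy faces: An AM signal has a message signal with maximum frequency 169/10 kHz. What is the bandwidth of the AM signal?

In AM (double-sideband), the bandwidth is twice the message frequency.
BW = 2 * f_m = 2 * 169/10 kHz = 169/5 kHz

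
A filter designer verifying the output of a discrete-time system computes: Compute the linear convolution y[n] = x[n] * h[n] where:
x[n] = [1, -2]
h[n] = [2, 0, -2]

y[n] = sum_k x[k]*h[n-k]. Output length = len(x) + len(h) - 1 = 2 + 3 - 1 = 4.
y[0] = 1*2 = 2
y[1] = -2*2 + 1*0 = -4
y[2] = -2*0 + 1*-2 = -2
y[3] = -2*-2 = 4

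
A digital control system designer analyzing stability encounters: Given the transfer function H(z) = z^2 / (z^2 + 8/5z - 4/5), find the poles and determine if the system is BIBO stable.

Poles are roots of the denominator: z^2 + 8/5z - 4/5 = 0.
Quadratic formula: z = [-(8/5) +/- sqrt((8/5)^2 - 4*(-4/5))] / 2
Discriminant = 64/25 + 16/5 = 144/25; sqrt = 12/5.
z = (-8/5 +/- 12/5) / 2 => z = 2/5 or z = -2.
|p1| = 2, |p2| = 2/5.
For BIBO stability, all poles must lie inside the unit circle (|p| < 1).
System is UNSTABLE since at least one |p| >= 1.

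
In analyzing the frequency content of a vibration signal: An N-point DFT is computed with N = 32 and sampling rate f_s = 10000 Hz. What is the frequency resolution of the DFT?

DFT frequency resolution = f_s / N
= 10000 / 32 = 625/2 Hz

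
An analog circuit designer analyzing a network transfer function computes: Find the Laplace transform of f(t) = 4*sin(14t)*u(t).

Standard pair: sin(wt)*u(t) <-> w/(s^2+w^2)
With w = 14: L{4*sin(14t)*u(t)} = 56/(s^2+196)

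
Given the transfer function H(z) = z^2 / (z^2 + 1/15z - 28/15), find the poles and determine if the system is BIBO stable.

Poles are roots of the denominator: z^2 + 1/15z - 28/15 = 0.
Quadratic formula: z = [-(1/15) +/- sqrt((1/15)^2 - 4*(-28/15))] / 2
Discriminant = 1/225 + 112/15 = 1681/225; sqrt = 41/15.
z = (-1/15 +/- 41/15) / 2 => z = 4/3 or z = -7/5.
|p1| = 7/5, |p2| = 4/3.
For BIBO stability, all poles must lie inside the unit circle (|p| < 1).
System is UNSTABLE since at least one |p| >= 1.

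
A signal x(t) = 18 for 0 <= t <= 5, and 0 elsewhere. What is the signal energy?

Energy = integral of |x(t)|^2 dt over the signal duration
= 18^2 * 5 = 324 * 5 = 1620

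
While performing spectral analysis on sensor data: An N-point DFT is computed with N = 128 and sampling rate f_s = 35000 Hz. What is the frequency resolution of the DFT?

DFT frequency resolution = f_s / N
= 35000 / 128 = 4375/16 Hz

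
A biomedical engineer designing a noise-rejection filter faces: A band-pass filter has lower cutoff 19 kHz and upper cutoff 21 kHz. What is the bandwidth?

Bandwidth = f_high - f_low
= 21 kHz - 19 kHz = 2 kHz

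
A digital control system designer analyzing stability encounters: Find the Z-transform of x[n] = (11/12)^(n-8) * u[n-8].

Time-shifting property: if X(z) = Z{x[n]}, then Z{x[n-d]} = z^(-d) * X(z)
X(z) = z/(z - 11/12) for x[n] = (11/12)^n * u[n]
Z{x[n-8]} = z^(-8) * z/(z - 11/12) = z^(-7)/(z - 11/12)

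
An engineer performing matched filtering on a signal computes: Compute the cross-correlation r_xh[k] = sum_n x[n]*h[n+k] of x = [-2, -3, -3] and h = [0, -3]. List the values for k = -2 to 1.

Both sequences indexed from 0 and zero outside their support.
Lags with overlap: k = -2 to 1.
  r_xh[-2] = x[2]*h[0] = 0
  r_xh[-1] = x[1]*h[0] + x[2]*h[1] = 9
  r_xh[0] = x[0]*h[0] + x[1]*h[1] = 9
  r_xh[1] = x[0]*h[1] = 6
r_xh = [0, 9, 9, 6] (for k = -2, ..., 1)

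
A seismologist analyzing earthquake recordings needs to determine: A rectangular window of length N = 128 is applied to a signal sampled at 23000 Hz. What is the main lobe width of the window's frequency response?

For a rectangular window of length N,
the main lobe width in frequency is 2*f_s/N.
= 2*23000/128 = 2875/8 Hz
This determines the minimum frequency separation for resolving two sinusoids.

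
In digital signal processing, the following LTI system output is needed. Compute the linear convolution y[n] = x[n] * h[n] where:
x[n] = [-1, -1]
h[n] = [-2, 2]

y[n] = sum_k x[k]*h[n-k]. Output length = len(x) + len(h) - 1 = 2 + 2 - 1 = 3.
y[0] = -1*-2 = 2
y[1] = -1*-2 + -1*2 = 0
y[2] = -1*2 = -2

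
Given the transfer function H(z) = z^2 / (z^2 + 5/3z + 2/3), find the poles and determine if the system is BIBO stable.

Poles are roots of the denominator: z^2 + 5/3z + 2/3 = 0.
Quadratic formula: z = [-(5/3) +/- sqrt((5/3)^2 - 4*(2/3))] / 2
Discriminant = 25/9 - 8/3 = 1/9; sqrt = 1/3.
z = (-5/3 +/- 1/3) / 2 => z = -2/3 or z = -1.
|p1| = 1, |p2| = 2/3.
For BIBO stability, all poles must lie inside the unit circle (|p| < 1).
System is UNSTABLE since at least one |p| >= 1.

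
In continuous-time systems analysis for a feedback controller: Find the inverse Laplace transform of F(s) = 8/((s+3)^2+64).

Standard pair: w/((s+a)^2+w^2) <-> e^(-at)*sin(wt)*u(t)
With a=3, w=8: f(t) = e^(-3t)*sin(8t)*u(t)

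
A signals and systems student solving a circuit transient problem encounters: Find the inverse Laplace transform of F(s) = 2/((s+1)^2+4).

Standard pair: w/((s+a)^2+w^2) <-> e^(-at)*sin(wt)*u(t)
With a=1, w=2: f(t) = e^(-t)*sin(2t)*u(t)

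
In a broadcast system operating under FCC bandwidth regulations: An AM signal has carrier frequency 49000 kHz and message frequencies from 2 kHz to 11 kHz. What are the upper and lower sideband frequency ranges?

Upper sideband (USB) = fc + [fm_low, fm_high] = 49000 + [2, 11] = [49002, 49011] kHz
Lower sideband (LSB) = fc - [fm_high, fm_low] = 49000 - [11, 2] = [48989, 48998] kHz
Total occupied spectrum: 48989 kHz to 49011 kHz (plus carrier at 49000 kHz)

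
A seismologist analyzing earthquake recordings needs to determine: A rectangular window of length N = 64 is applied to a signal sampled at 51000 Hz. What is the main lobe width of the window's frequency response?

For a rectangular window of length N,
the main lobe width in frequency is 2*f_s/N.
= 2*51000/64 = 6375/4 Hz
This determines the minimum frequency separation for resolving two sinusoids.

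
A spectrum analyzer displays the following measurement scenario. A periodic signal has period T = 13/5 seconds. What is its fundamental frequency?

The fundamental frequency is the reciprocal of the period.
f = 1/T = 1/(13/5) = 5/13 Hz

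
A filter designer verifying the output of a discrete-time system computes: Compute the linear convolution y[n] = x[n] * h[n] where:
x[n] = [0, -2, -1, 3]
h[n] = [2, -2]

y[n] = sum_k x[k]*h[n-k]. Output length = len(x) + len(h) - 1 = 4 + 2 - 1 = 5.
y[0] = 0*2 = 0
y[1] = -2*2 + 0*-2 = -4
y[2] = -1*2 + -2*-2 = 2
y[3] = 3*2 + -1*-2 = 8
y[4] = 3*-2 = -6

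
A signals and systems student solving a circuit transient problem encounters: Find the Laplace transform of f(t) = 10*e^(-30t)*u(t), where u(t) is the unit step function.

Standard Laplace transform pair:
e^(-at)*u(t) <-> 1/(s+a)
With a = 30: L{10*e^(-30t)*u(t)} = 10/(s+30), ROC: Re(s) > -30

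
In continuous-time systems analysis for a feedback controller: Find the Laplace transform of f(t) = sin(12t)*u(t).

Standard pair: sin(wt)*u(t) <-> w/(s^2+w^2)
With w = 12: L{sin(12t)*u(t)} = 12/(s^2+144)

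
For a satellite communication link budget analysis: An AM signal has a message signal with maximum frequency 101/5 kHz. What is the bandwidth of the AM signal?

In AM (double-sideband), the bandwidth is twice the message frequency.
BW = 2 * f_m = 2 * 101/5 kHz = 202/5 kHz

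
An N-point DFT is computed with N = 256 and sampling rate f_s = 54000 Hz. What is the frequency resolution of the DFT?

DFT frequency resolution = f_s / N
= 54000 / 256 = 3375/16 Hz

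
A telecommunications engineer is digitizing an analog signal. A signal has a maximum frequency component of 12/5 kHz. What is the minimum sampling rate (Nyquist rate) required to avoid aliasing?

By the Nyquist-Shannon sampling theorem,
the minimum sampling rate (Nyquist rate) must be at least 2 * f_max.
Nyquist rate = 2 * 12/5 kHz = 24/5 kHz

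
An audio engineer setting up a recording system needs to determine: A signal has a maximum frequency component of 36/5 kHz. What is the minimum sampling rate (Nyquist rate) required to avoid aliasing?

By the Nyquist-Shannon sampling theorem,
the minimum sampling rate (Nyquist rate) must be at least 2 * f_max.
Nyquist rate = 2 * 36/5 kHz = 72/5 kHz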